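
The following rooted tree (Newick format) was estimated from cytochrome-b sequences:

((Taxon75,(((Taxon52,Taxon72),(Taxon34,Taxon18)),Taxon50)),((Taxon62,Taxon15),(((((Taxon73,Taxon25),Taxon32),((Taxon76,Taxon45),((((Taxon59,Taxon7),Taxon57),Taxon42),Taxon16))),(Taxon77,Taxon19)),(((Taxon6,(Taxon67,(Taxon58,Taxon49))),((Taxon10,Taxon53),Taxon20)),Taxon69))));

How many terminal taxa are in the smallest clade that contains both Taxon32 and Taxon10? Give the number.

20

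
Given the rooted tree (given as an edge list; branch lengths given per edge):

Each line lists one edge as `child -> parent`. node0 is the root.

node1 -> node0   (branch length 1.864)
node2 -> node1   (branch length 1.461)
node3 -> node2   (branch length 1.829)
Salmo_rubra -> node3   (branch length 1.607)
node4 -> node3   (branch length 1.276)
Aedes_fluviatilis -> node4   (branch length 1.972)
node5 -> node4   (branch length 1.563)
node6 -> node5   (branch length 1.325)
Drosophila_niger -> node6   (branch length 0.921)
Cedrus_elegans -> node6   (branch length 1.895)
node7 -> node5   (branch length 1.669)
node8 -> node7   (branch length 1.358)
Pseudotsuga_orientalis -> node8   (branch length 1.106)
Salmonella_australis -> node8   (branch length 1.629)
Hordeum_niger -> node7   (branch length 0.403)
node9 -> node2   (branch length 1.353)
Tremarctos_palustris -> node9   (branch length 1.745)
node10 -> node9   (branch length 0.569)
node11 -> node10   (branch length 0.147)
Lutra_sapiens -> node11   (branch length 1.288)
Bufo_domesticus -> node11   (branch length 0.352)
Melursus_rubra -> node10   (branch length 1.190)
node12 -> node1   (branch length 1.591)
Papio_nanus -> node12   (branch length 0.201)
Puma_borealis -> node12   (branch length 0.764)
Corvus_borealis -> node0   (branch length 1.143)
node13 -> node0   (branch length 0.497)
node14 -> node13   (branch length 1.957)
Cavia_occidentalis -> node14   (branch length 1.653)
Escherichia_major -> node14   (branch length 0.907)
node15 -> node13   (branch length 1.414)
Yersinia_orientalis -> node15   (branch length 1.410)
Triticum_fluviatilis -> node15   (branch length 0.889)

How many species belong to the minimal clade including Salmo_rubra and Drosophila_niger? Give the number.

The MRCA of Salmo_rubra and Drosophila_niger is the node subtending (Salmo_rubra,(Aedes_fluviatilis,((Drosophila_niger,Cedrus_elegans),((Pseudotsuga_orientalis,Salmonella_australis),Hordeum_niger)))).
That clade contains 7 terminal taxa: Aedes_fluviatilis, Cedrus_elegans, Drosophila_niger, Hordeum_niger, Pseudotsuga_orientalis, Salmo_rubra, Salmonella_australis.

7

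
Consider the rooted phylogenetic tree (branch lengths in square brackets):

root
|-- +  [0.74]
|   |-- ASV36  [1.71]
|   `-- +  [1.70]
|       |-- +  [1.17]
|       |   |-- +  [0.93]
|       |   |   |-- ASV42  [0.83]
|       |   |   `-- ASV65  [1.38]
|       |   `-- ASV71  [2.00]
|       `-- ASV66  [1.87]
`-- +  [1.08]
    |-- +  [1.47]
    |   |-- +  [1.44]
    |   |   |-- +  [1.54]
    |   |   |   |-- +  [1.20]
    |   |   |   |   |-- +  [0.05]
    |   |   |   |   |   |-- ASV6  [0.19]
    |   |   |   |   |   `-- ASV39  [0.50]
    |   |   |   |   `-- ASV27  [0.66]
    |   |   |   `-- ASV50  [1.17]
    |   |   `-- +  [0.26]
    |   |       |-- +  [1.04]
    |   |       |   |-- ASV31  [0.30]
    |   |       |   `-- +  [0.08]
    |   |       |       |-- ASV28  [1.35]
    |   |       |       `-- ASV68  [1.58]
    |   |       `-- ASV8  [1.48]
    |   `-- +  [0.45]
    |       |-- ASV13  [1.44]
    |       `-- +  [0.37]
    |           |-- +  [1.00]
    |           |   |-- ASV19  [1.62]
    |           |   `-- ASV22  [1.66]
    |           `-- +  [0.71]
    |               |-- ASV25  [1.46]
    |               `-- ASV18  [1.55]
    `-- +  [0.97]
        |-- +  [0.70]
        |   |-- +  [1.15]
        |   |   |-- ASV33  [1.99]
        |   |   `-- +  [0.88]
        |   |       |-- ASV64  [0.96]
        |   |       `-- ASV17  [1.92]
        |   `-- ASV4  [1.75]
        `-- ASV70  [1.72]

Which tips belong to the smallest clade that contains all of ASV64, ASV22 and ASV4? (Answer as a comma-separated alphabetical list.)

ASV13, ASV17, ASV18, ASV19, ASV22, ASV25, ASV27, ASV28, ASV31, ASV33, ASV39, ASV4, ASV50, ASV6, ASV64, ASV68, ASV70, ASV8

Tracing ASV64: it sits inside (ASV64,ASV17).
Tracing ASV22: it sits inside (ASV19,ASV22).
Tracing ASV4: it sits inside ((ASV33,(ASV64,ASV17)),ASV4).
The smallest clade enclosing all 3 is ((((((ASV6,ASV39),ASV27),ASV50),((ASV31,(ASV28,ASV68)),ASV8)),(ASV13,((ASV19,ASV22),(ASV25,ASV18)))),(((ASV33,(ASV64,ASV17)),ASV4),ASV70)); the answer is its 18 terminal taxa in alphabetical order.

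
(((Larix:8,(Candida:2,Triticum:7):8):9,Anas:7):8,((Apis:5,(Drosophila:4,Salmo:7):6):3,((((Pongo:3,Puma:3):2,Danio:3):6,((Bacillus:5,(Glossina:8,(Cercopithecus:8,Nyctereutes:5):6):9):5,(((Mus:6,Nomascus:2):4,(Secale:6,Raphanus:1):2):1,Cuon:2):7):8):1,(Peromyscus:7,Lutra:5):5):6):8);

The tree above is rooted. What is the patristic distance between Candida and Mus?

68

The path runs Candida → … → MRCA → … → Mus; the MRCA is the root of the tree.
Branch lengths along that path: 2 + 8 + 9 + 8 + 8 + 6 + 1 + 8 + 7 + 1 + 4 + 6 = 68.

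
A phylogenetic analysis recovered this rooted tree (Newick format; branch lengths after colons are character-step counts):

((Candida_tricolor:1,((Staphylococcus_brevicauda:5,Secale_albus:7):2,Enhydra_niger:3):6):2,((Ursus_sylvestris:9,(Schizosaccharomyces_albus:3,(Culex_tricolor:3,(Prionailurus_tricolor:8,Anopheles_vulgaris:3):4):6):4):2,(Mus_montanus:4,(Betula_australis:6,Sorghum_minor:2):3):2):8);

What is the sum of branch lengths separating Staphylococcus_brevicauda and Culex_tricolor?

38

The path runs Staphylococcus_brevicauda → … → MRCA → … → Culex_tricolor; the MRCA is the root of the tree.
Branch lengths along that path: 5 + 2 + 6 + 2 + 8 + 2 + 4 + 6 + 3 = 38.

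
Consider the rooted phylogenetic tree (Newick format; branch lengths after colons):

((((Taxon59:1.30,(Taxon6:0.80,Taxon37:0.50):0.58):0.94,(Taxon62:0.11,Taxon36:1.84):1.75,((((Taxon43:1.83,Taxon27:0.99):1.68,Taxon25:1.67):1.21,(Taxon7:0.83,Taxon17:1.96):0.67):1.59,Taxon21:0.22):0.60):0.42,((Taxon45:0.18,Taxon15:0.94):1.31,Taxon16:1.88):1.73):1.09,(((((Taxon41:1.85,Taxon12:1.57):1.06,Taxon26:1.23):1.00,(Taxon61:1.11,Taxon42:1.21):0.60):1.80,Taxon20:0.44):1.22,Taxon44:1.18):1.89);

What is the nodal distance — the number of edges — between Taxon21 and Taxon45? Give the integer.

6

The MRCA of Taxon21 and Taxon45 is the node subtending (((Taxon59,(Taxon6,Taxon37)),(Taxon62,Taxon36),((((Taxon43,Taxon27),Taxon25),(Taxon7,Taxon17)),Taxon21)),((Taxon45,Taxon15),Taxon16)).
From Taxon21 up to that node: 3 branches. From Taxon45 up to the same node: 3 branches. Total: 3 + 3 = 6.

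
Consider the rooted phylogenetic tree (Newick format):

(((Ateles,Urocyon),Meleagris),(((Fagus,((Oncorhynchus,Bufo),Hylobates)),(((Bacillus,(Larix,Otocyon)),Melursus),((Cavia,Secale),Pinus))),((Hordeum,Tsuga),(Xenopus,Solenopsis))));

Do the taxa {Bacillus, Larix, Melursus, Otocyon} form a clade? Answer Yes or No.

The most recent common ancestor of these taxa subtends ((Bacillus,(Larix,Otocyon)),Melursus).
That clade has exactly 4 tips — every listed taxon and nothing else — so the group is monophyletic.

Yes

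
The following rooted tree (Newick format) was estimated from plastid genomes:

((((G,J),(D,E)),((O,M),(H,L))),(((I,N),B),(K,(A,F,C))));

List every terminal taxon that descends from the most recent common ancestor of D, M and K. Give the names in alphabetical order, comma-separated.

A, B, C, D, E, F, G, H, I, J, K, L, M, N, O

Tracing D: it sits inside (D,E).
Tracing M: it sits inside (O,M).
Tracing K: it sits inside (K,(A,F,C)).
The smallest clade enclosing all 3 is the whole tree (their MRCA is the root), so the answer is all 15 tips in alphabetical order.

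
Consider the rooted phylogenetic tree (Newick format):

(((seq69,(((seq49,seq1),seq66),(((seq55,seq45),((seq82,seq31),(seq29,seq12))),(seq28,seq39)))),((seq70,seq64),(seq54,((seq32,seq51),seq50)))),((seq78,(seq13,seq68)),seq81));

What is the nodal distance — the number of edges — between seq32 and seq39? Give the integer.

10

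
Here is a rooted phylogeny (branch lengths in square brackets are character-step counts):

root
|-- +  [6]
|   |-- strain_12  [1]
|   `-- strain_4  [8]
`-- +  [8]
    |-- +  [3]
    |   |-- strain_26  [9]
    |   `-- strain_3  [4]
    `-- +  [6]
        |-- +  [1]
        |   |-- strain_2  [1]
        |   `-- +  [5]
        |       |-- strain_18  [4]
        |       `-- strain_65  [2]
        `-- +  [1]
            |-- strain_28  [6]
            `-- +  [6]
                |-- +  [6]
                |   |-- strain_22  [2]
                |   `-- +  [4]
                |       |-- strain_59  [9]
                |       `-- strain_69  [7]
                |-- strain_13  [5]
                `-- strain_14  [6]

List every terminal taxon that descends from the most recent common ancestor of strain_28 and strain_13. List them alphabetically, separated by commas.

strain_13, strain_14, strain_22, strain_28, strain_59, strain_69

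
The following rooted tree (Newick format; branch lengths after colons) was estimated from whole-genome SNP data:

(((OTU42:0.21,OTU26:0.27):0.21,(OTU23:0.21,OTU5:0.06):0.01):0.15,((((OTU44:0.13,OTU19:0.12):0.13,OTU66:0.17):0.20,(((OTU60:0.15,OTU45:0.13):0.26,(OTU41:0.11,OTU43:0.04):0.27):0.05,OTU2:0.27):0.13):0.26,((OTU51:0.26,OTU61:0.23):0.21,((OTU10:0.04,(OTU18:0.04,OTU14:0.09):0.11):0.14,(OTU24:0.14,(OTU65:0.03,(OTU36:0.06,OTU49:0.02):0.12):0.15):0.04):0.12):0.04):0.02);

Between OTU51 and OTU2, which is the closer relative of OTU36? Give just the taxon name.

The MRCA of OTU36 and OTU51 subtends ((OTU51,OTU61),((OTU10,(OTU18,OTU14)),(OTU24,(OTU65,(OTU36,OTU49))))) (9 taxa).
The MRCA of OTU36 and OTU2 subtends ((((OTU44,OTU19),OTU66),(((OTU60,OTU45),(OTU41,OTU43)),OTU2)),((OTU51,OTU61),((OTU10,(OTU18,OTU14)),(OTU24,(OTU65,(OTU36,OTU49)))))) (17 taxa).
The first is nested inside the second, so OTU36 shares a more recent common ancestor with OTU51.

OTU51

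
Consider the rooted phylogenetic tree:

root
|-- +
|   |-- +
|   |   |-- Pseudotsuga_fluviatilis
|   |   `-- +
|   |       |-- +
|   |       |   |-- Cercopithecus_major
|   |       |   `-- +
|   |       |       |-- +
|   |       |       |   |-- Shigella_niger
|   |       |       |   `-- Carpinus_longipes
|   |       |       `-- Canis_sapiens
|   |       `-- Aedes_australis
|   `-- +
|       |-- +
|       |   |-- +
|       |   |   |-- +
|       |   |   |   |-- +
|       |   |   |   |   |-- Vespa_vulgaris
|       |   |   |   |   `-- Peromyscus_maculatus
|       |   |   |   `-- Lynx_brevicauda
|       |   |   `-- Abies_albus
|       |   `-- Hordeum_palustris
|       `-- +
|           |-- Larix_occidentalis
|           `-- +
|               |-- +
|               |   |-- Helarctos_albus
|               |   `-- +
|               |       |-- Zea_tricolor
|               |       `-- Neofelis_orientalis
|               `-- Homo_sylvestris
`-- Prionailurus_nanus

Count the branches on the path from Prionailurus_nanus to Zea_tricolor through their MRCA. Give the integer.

8

The MRCA of Prionailurus_nanus and Zea_tricolor is the root of the tree.
From Prionailurus_nanus up to that node: 1 branch. From Zea_tricolor up to the same node: 7 branches. Total: 1 + 7 = 8.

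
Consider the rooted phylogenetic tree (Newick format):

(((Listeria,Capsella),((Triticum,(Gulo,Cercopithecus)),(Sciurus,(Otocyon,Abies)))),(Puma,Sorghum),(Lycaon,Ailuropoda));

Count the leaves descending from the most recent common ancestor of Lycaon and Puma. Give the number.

12

The MRCA of Lycaon and Puma is the root, so the clade is the entire tree.
That clade contains 12 terminal taxa: Abies, Ailuropoda, Capsella, Cercopithecus, Gulo, Listeria, Lycaon, Otocyon, Puma, Sciurus, Sorghum, Triticum.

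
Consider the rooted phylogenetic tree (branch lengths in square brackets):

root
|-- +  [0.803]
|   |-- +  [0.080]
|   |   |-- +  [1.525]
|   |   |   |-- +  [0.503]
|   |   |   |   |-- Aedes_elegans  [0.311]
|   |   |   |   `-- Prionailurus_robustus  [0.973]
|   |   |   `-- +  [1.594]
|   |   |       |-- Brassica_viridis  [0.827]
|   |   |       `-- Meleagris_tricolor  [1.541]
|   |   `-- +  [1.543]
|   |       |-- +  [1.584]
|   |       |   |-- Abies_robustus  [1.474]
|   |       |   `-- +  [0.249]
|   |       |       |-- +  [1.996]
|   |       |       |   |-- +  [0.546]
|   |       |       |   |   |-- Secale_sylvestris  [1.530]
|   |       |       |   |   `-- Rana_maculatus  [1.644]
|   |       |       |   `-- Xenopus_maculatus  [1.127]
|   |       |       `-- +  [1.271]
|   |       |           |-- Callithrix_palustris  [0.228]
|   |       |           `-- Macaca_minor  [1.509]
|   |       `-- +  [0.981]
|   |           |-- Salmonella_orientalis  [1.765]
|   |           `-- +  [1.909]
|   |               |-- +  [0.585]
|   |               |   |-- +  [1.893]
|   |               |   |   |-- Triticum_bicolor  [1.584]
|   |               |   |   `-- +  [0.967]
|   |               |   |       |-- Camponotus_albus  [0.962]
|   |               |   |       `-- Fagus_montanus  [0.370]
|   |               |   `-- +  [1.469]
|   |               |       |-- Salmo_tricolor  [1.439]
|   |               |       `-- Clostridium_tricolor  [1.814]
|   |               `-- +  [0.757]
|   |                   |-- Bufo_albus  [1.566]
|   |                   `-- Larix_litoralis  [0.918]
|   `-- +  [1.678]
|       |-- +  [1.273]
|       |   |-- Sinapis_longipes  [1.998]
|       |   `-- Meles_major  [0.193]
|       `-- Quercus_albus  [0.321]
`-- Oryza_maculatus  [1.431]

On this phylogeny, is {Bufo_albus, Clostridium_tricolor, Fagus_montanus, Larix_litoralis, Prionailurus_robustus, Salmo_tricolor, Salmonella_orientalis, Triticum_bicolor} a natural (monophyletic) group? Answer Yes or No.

No

The MRCA of the listed taxa subtends (((Aedes_elegans,Prionailurus_robustus),(Brassica_viridis,Meleagris_tricolor)),((Abies_robustus,(((Secale_sylvestris,Rana_maculatus),Xenopus_maculatus),(Callithrix_palustris,Macaca_minor))),(Salmonella_orientalis,(((Triticum_bicolor,(Camponotus_albus,Fagus_montanus)),(Salmo_tricolor,Clostridium_tricolor)),(Bufo_albus,Larix_litoralis))))).
That clade also contains Abies_robustus, Aedes_elegans, Brassica_viridis, Callithrix_palustris, Camponotus_albus, Macaca_minor, Meleagris_tricolor, Rana_maculatus, Secale_sylvestris, Xenopus_maculatus, which are not in the proposed group, so the group is not monophyletic.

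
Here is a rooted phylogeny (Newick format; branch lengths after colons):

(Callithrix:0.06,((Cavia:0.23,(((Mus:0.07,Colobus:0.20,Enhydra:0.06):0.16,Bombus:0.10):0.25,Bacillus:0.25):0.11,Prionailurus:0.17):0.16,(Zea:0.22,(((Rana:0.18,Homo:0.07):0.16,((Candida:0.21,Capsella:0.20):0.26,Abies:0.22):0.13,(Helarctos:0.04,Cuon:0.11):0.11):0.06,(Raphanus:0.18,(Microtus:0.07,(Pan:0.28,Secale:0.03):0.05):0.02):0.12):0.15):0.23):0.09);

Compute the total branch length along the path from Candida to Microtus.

The path runs Candida → … → MRCA → … → Microtus; the MRCA is the node subtending (((Rana,Homo),((Candida,Capsella),Abies),(Helarctos,Cuon)),(Raphanus,(Microtus,(Pan,Secale)))).
Branch lengths along that path: 0.21 + 0.26 + 0.13 + 0.06 + 0.12 + 0.02 + 0.07 = 0.87.

0.87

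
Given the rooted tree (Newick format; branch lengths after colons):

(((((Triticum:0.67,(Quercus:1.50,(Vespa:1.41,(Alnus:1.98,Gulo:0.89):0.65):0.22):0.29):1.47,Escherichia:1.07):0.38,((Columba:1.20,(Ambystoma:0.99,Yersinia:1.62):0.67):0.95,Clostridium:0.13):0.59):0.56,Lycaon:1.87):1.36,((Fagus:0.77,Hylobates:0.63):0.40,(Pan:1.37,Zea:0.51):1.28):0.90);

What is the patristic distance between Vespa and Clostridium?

The path runs Vespa → … → MRCA → … → Clostridium; the MRCA is the node subtending (((Triticum,(Quercus,(Vespa,(Alnus,Gulo)))),Escherichia),((Columba,(Ambystoma,Yersinia)),Clostridium)).
Branch lengths along that path: 1.41 + 0.22 + 0.29 + 1.47 + 0.38 + 0.59 + 0.13 = 4.49.

4.49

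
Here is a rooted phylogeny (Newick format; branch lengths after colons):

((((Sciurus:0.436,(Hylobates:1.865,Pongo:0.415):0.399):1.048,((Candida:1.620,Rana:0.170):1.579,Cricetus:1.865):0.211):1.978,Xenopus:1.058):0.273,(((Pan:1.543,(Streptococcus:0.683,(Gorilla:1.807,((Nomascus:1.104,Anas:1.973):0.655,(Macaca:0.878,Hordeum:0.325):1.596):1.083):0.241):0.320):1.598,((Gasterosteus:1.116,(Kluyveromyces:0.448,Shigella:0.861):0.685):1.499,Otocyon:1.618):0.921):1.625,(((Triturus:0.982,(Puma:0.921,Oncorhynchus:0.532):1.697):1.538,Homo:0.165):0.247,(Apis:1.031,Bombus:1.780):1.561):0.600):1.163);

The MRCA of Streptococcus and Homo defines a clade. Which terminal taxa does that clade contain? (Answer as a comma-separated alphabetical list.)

Anas, Apis, Bombus, Gasterosteus, Gorilla, Homo, Hordeum, Kluyveromyces, Macaca, Nomascus, Oncorhynchus, Otocyon, Pan, Puma, Shigella, Streptococcus, Triturus

Tracing Streptococcus: it sits inside (Streptococcus,(Gorilla,((Nomascus,Anas),(Macaca,Hordeum)))).
Tracing Homo: it sits inside ((Triturus,(Puma,Oncorhynchus)),Homo).
The smallest clade enclosing both is (((Pan,(Streptococcus,(Gorilla,((Nomascus,Anas),(Macaca,Hordeum))))),((Gasterosteus,(Kluyveromyces,Shigella)),Otocyon)),(((Triturus,(Puma,Oncorhynchus)),Homo),(Apis,Bombus))); the answer is its 17 terminal taxa in alphabetical order.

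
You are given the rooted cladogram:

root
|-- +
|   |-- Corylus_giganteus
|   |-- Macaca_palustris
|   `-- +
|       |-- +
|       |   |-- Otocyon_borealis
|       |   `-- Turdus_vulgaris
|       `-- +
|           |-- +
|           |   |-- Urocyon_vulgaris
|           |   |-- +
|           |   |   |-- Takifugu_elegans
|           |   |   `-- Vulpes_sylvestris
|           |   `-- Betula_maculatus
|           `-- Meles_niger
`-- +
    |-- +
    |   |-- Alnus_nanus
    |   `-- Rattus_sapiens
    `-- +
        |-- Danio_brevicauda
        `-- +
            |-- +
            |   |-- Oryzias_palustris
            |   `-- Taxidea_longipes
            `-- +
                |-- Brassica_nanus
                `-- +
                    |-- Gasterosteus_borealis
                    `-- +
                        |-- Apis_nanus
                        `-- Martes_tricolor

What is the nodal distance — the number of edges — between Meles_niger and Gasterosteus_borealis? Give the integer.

The MRCA of Meles_niger and Gasterosteus_borealis is the root of the tree.
From Meles_niger up to that node: 4 branches. From Gasterosteus_borealis up to the same node: 6 branches. Total: 4 + 6 = 10.

10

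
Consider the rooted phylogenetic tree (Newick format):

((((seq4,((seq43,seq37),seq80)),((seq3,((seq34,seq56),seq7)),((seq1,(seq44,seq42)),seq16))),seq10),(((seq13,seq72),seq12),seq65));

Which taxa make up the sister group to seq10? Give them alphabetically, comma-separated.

seq1, seq16, seq3, seq34, seq37, seq4, seq42, seq43, seq44, seq56, seq7, seq80

seq10 attaches to the tree at the node subtending (((seq4,((seq43,seq37),seq80)),((seq3,((seq34,seq56),seq7)),((seq1,(seq44,seq42)),seq16))),seq10).
The other lineage descending from that same node — the sister group — is ((seq4,((seq43,seq37),seq80)),((seq3,((seq34,seq56),seq7)),((seq1,(seq44,seq42)),seq16))); its 12 tips in alphabetical order are the answer.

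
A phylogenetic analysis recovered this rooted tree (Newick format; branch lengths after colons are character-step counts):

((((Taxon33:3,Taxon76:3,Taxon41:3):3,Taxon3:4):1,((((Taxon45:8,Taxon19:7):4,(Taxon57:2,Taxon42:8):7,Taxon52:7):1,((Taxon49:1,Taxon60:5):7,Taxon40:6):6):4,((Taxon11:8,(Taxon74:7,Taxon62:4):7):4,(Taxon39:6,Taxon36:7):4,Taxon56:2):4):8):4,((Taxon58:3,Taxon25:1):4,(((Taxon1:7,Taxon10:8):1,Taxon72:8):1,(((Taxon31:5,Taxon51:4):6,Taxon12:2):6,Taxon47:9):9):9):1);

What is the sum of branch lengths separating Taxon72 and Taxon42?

The path runs Taxon72 → … → MRCA → … → Taxon42; the MRCA is the root of the tree.
Branch lengths along that path: 8 + 1 + 9 + 1 + 4 + 8 + 4 + 1 + 7 + 8 = 51.

51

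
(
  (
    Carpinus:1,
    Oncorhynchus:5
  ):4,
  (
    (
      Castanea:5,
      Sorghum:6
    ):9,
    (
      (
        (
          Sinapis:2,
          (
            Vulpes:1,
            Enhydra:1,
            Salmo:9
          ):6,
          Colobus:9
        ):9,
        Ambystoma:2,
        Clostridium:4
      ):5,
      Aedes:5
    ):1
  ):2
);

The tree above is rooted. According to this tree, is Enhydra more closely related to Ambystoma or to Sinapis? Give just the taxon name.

Sinapis

The MRCA of Enhydra and Sinapis subtends (Sinapis,(Vulpes,Enhydra,Salmo),Colobus) (5 taxa).
The MRCA of Enhydra and Ambystoma subtends ((Sinapis,(Vulpes,Enhydra,Salmo),Colobus),Ambystoma,Clostridium) (7 taxa).
The first is nested inside the second, so Enhydra shares a more recent common ancestor with Sinapis.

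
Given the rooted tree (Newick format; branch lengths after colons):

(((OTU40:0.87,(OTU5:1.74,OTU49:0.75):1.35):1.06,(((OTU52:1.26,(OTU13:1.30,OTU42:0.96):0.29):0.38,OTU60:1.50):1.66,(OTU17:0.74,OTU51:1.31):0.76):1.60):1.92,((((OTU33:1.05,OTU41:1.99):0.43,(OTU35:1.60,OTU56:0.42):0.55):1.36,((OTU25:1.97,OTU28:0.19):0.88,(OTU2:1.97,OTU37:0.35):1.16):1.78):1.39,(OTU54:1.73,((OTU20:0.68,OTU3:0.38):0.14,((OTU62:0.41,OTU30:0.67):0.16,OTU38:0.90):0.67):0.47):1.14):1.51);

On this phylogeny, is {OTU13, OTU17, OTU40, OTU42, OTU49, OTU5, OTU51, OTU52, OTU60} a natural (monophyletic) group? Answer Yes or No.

Yes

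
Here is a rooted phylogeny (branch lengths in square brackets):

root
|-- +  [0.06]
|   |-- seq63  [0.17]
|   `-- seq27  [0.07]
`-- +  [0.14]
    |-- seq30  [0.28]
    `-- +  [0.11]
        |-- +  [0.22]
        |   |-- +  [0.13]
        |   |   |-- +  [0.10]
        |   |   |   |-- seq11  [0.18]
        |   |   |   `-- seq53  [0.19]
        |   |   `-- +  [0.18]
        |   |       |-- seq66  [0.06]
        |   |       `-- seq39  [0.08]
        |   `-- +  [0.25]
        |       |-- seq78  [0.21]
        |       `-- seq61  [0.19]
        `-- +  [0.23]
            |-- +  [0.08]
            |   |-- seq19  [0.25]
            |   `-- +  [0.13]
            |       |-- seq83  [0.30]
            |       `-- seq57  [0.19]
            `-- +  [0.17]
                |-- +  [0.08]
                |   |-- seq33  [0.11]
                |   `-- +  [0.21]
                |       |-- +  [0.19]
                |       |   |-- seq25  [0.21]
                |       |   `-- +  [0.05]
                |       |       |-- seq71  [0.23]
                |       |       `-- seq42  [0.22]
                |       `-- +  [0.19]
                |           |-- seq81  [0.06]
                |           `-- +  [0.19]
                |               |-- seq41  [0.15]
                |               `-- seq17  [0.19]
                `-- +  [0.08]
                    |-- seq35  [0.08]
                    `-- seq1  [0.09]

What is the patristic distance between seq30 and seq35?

The path runs seq30 → … → MRCA → … → seq35; the MRCA is the node subtending (seq30,((((seq11,seq53),(seq66,seq39)),(seq78,seq61)),((seq19,(seq83,seq57)),((seq33,((seq25,(seq71,seq42)),(seq81,(seq41,seq17)))),(seq35,seq1))))).
Branch lengths along that path: 0.28 + 0.11 + 0.23 + 0.17 + 0.08 + 0.08 = 0.95.

0.95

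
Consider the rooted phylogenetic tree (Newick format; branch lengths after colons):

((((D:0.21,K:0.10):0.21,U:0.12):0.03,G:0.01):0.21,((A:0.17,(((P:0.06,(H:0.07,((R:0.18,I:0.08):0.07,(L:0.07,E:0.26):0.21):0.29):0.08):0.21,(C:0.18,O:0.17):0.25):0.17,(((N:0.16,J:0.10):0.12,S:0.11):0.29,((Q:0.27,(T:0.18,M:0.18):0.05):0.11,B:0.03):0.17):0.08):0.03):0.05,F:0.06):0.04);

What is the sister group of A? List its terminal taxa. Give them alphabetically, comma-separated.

A attaches to the tree at the node subtending (A,(((P,(H,((R,I),(L,E)))),(C,O)),(((N,J),S),((Q,(T,M)),B)))).
The other lineage descending from that same node — the sister group — is (((P,(H,((R,I),(L,E)))),(C,O)),(((N,J),S),((Q,(T,M)),B))); its 15 tips in alphabetical order are the answer.

B, C, E, H, I, J, L, M, N, O, P, Q, R, S, T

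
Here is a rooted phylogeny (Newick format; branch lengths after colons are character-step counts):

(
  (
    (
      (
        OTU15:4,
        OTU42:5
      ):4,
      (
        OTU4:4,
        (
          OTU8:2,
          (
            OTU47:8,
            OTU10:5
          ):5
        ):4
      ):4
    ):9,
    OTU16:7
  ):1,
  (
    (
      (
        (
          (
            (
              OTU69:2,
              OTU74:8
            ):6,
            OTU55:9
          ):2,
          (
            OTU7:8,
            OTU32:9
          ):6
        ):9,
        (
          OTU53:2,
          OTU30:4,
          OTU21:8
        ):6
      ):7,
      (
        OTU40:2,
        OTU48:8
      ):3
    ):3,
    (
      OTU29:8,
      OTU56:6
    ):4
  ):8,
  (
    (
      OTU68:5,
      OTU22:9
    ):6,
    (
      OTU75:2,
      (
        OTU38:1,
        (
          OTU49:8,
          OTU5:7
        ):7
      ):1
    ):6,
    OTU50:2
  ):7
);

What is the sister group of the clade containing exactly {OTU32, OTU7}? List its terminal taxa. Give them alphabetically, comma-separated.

The clade containing exactly {OTU32, OTU7} attaches to the tree at the node subtending (((OTU69,OTU74),OTU55),(OTU7,OTU32)).
The other lineage descending from that same node — the sister group — is ((OTU69,OTU74),OTU55); its 3 tips in alphabetical order are the answer.

OTU55, OTU69, OTU74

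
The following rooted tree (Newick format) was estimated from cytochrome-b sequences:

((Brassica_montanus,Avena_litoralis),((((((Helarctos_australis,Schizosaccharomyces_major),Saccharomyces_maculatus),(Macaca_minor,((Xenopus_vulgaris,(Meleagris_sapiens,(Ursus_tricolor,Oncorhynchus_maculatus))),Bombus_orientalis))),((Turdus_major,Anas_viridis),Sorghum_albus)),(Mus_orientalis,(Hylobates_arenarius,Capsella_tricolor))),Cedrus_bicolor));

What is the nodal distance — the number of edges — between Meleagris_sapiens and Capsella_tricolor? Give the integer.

The MRCA of Meleagris_sapiens and Capsella_tricolor is the node subtending (((((Helarctos_australis,Schizosaccharomyces_major),Saccharomyces_maculatus),(Macaca_minor,((Xenopus_vulgaris,(Meleagris_sapiens,(Ursus_tricolor,Oncorhynchus_maculatus))),Bombus_orientalis))),((Turdus_major,Anas_viridis),Sorghum_albus)),(Mus_orientalis,(Hylobates_arenarius,Capsella_tricolor))).
From Meleagris_sapiens up to that node: 7 branches. From Capsella_tricolor up to the same node: 3 branches. Total: 7 + 3 = 10.

10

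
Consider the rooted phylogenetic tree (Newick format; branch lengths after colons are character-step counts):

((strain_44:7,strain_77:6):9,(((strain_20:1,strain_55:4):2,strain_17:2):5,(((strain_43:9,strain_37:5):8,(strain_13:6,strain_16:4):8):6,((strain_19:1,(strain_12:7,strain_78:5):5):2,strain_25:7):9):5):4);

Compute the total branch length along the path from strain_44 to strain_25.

41

The path runs strain_44 → … → MRCA → … → strain_25; the MRCA is the root of the tree.
Branch lengths along that path: 7 + 9 + 4 + 5 + 9 + 7 = 41.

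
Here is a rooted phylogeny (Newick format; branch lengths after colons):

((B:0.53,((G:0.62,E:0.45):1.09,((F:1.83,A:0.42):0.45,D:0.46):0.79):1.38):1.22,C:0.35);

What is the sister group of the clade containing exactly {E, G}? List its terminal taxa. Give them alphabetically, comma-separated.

The clade containing exactly {E, G} attaches to the tree at the node subtending ((G,E),((F,A),D)).
The other lineage descending from that same node — the sister group — is ((F,A),D); its 3 tips in alphabetical order are the answer.

A, D, F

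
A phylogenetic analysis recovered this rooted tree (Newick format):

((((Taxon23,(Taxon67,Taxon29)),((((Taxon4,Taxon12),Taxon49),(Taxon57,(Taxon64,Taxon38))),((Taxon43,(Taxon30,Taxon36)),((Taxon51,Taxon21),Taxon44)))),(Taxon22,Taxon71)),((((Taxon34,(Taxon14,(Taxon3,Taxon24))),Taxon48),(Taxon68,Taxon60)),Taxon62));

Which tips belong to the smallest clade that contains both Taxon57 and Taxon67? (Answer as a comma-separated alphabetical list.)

Tracing Taxon57: it sits inside (Taxon57,(Taxon64,Taxon38)).
Tracing Taxon67: it sits inside (Taxon67,Taxon29).
The smallest clade enclosing both is ((Taxon23,(Taxon67,Taxon29)),((((Taxon4,Taxon12),Taxon49),(Taxon57,(Taxon64,Taxon38))),((Taxon43,(Taxon30,Taxon36)),((Taxon51,Taxon21),Taxon44)))); the answer is its 15 terminal taxa in alphabetical order.

Taxon12, Taxon21, Taxon23, Taxon29, Taxon30, Taxon36, Taxon38, Taxon4, Taxon43, Taxon44, Taxon49, Taxon51, Taxon57, Taxon64, Taxon67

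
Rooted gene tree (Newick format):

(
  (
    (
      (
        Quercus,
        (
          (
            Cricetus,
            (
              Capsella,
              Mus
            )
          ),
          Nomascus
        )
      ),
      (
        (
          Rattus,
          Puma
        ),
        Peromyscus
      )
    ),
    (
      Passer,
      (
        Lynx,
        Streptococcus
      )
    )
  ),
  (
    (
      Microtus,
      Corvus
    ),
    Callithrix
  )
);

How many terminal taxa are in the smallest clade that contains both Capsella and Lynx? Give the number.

11

The MRCA of Capsella and Lynx is the node subtending (((Quercus,((Cricetus,(Capsella,Mus)),Nomascus)),((Rattus,Puma),Peromyscus)),(Passer,(Lynx,Streptococcus))).
That clade contains 11 terminal taxa: Capsella, Cricetus, Lynx, Mus, Nomascus, Passer, Peromyscus, Puma, Quercus, Rattus, Streptococcus.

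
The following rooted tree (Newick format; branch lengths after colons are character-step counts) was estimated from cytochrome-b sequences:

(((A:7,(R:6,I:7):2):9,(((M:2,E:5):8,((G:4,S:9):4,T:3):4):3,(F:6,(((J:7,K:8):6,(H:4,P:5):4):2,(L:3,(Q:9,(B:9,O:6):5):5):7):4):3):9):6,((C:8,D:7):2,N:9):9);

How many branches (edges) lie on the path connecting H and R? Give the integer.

9

The MRCA of H and R is the node subtending ((A,(R,I)),(((M,E),((G,S),T)),(F,(((J,K),(H,P)),(L,(Q,(B,O))))))).
From H up to that node: 6 branches. From R up to the same node: 3 branches. Total: 6 + 3 = 9.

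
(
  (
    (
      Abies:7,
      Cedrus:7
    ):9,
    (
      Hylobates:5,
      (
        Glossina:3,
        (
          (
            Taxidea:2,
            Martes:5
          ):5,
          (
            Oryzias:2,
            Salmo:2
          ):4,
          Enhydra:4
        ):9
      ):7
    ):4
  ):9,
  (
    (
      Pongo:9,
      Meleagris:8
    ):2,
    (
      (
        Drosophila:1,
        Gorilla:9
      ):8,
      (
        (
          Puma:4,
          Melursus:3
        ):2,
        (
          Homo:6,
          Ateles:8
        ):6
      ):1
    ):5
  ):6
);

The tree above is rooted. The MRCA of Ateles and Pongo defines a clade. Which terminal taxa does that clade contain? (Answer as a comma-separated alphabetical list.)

Ateles, Drosophila, Gorilla, Homo, Meleagris, Melursus, Pongo, Puma

Tracing Ateles: it sits inside (Homo,Ateles).
Tracing Pongo: it sits inside (Pongo,Meleagris).
The smallest clade enclosing both is ((Pongo,Meleagris),((Drosophila,Gorilla),((Puma,Melursus),(Homo,Ateles)))); the answer is its 8 terminal taxa in alphabetical order.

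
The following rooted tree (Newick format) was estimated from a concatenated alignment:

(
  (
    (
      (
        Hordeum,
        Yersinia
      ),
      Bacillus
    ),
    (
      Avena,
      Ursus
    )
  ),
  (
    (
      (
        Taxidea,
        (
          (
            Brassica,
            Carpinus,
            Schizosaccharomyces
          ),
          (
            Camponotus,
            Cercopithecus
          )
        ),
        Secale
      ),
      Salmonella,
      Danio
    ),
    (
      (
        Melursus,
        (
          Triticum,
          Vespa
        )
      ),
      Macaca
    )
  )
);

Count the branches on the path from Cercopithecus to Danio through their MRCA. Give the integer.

The MRCA of Cercopithecus and Danio is the node subtending ((Taxidea,((Brassica,Carpinus,Schizosaccharomyces),(Camponotus,Cercopithecus)),Secale),Salmonella,Danio).
From Cercopithecus up to that node: 4 branches. From Danio up to the same node: 1 branch. Total: 4 + 1 = 5.

5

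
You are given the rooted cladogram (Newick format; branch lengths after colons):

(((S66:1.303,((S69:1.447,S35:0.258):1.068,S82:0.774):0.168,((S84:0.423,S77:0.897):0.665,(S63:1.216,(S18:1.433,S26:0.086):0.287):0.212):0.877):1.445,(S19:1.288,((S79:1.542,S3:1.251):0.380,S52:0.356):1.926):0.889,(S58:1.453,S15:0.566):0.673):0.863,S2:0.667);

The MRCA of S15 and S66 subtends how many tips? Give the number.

The MRCA of S15 and S66 is the node subtending ((S66,((S69,S35),S82),((S84,S77),(S63,(S18,S26)))),(S19,((S79,S3),S52)),(S58,S15)).
That clade contains 15 terminal taxa: S15, S18, S19, S26, S3, S35, S52, S58, S63, S66, S69, S77, S79, S82, S84.

15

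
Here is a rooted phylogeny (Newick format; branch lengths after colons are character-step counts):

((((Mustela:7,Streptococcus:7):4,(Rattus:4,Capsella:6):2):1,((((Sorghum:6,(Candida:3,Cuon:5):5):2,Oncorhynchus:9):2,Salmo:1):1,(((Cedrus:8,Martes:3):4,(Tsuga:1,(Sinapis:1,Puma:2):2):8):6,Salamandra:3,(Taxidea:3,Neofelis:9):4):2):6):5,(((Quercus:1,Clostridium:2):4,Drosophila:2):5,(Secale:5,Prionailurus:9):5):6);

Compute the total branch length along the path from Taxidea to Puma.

The path runs Taxidea → … → MRCA → … → Puma; the MRCA is the node subtending (((Cedrus,Martes),(Tsuga,(Sinapis,Puma))),Salamandra,(Taxidea,Neofelis)).
Branch lengths along that path: 3 + 4 + 6 + 8 + 2 + 2 = 25.

25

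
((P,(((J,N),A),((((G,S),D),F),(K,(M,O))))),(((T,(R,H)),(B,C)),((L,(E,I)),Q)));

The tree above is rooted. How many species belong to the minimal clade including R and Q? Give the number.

The MRCA of R and Q is the node subtending (((T,(R,H)),(B,C)),((L,(E,I)),Q)).
That clade contains 9 terminal taxa: B, C, E, H, I, L, Q, R, T.

9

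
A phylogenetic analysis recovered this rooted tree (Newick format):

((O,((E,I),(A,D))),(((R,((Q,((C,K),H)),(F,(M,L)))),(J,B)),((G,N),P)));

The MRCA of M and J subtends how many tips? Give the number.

10

The MRCA of M and J is the node subtending ((R,((Q,((C,K),H)),(F,(M,L)))),(J,B)).
That clade contains 10 terminal taxa: B, C, F, H, J, K, L, M, Q, R.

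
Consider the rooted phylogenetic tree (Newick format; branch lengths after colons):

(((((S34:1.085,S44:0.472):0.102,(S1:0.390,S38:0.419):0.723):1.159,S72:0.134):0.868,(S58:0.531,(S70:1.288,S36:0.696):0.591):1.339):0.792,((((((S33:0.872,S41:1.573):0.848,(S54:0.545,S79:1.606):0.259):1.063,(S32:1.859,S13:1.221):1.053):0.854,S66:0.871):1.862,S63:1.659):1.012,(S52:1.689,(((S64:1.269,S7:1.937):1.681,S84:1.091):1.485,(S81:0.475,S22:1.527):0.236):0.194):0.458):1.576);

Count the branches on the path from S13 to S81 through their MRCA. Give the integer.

The MRCA of S13 and S81 is the node subtending ((((((S33,S41),(S54,S79)),(S32,S13)),S66),S63),(S52,(((S64,S7),S84),(S81,S22)))).
From S13 up to that node: 5 branches. From S81 up to the same node: 4 branches. Total: 5 + 4 = 9.

9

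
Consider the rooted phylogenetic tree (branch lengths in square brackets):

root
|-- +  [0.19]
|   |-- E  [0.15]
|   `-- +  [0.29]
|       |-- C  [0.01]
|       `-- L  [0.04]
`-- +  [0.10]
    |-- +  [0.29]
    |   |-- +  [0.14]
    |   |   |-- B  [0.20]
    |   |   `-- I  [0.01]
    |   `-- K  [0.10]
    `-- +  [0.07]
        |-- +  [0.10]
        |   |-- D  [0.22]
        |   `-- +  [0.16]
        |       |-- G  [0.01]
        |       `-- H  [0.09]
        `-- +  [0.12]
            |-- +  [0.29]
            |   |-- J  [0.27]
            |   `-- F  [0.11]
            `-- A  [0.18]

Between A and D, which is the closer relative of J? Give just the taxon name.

The MRCA of J and A subtends ((J,F),A) (3 taxa).
The MRCA of J and D subtends ((D,(G,H)),((J,F),A)) (6 taxa).
The first is nested inside the second, so J shares a more recent common ancestor with A.

A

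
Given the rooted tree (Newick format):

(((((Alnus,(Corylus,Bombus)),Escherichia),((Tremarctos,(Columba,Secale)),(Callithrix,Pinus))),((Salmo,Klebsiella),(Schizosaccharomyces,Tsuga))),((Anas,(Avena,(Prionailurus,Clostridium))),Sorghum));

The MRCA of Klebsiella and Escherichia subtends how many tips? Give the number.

13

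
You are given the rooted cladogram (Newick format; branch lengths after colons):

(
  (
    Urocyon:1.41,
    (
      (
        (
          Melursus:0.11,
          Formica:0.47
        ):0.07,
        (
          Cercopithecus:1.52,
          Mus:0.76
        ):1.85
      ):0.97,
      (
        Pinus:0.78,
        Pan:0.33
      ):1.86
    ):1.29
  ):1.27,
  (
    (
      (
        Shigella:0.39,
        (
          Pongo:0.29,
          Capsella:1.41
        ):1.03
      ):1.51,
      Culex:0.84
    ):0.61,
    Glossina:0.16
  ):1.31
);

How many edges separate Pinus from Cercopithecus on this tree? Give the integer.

The MRCA of Pinus and Cercopithecus is the node subtending (((Melursus,Formica),(Cercopithecus,Mus)),(Pinus,Pan)).
From Pinus up to that node: 2 branches. From Cercopithecus up to the same node: 3 branches. Total: 2 + 3 = 5.

5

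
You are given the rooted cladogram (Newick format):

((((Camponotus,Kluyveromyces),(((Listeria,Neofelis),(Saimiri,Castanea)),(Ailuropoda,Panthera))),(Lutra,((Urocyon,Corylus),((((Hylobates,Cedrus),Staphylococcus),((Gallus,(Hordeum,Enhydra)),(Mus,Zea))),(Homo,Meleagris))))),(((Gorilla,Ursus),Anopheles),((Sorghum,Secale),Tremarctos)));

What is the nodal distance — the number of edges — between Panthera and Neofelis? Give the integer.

5

The MRCA of Panthera and Neofelis is the node subtending (((Listeria,Neofelis),(Saimiri,Castanea)),(Ailuropoda,Panthera)).
From Panthera up to that node: 2 branches. From Neofelis up to the same node: 3 branches. Total: 2 + 3 = 5.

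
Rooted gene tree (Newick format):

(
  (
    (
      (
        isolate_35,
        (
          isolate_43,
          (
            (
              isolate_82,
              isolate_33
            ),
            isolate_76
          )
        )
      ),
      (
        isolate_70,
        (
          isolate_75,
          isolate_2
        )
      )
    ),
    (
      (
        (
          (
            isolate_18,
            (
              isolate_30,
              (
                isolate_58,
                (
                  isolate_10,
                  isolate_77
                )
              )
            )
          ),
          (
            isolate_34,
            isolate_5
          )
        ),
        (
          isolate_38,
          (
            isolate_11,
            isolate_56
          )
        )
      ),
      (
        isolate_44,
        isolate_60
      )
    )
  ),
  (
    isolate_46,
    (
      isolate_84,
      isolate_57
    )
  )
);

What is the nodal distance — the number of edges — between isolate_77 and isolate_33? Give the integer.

14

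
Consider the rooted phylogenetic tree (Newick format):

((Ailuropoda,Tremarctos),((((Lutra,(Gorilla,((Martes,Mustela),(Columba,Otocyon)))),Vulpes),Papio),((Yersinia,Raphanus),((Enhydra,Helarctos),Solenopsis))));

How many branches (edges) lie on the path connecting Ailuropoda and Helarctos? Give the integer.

The MRCA of Ailuropoda and Helarctos is the root of the tree.
From Ailuropoda up to that node: 2 branches. From Helarctos up to the same node: 5 branches. Total: 2 + 5 = 7.

7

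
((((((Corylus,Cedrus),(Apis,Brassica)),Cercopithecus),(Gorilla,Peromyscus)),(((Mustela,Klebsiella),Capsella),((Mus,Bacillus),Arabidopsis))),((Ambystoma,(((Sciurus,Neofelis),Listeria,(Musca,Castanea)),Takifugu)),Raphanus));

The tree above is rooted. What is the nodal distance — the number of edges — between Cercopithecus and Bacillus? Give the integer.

The MRCA of Cercopithecus and Bacillus is the node subtending (((((Corylus,Cedrus),(Apis,Brassica)),Cercopithecus),(Gorilla,Peromyscus)),(((Mustela,Klebsiella),Capsella),((Mus,Bacillus),Arabidopsis))).
From Cercopithecus up to that node: 3 branches. From Bacillus up to the same node: 4 branches. Total: 3 + 4 = 7.

7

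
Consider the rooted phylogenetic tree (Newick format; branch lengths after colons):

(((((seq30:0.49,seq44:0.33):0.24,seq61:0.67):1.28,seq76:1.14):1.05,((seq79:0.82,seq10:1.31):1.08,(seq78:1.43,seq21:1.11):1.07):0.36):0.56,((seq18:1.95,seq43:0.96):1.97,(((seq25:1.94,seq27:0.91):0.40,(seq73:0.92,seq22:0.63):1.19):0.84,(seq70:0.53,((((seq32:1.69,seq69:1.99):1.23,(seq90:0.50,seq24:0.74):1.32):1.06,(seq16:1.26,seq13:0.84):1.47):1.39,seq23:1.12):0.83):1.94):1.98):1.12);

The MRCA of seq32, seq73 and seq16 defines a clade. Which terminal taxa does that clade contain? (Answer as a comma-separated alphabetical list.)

seq13, seq16, seq22, seq23, seq24, seq25, seq27, seq32, seq69, seq70, seq73, seq90

Tracing seq32: it sits inside (seq32,seq69).
Tracing seq73: it sits inside (seq73,seq22).
Tracing seq16: it sits inside (seq16,seq13).
The smallest clade enclosing all 3 is (((seq25,seq27),(seq73,seq22)),(seq70,((((seq32,seq69),(seq90,seq24)),(seq16,seq13)),seq23))); the answer is its 12 terminal taxa in alphabetical order.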